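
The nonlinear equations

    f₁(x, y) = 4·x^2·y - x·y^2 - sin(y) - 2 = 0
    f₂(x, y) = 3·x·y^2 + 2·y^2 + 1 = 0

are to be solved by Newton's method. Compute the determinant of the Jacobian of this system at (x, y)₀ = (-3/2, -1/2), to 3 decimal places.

J = [[8·x·y - y^2, 4·x^2 - 2·x·y - cos(y)], [3·y^2, 6·x·y + 4·y]].
At the point, J = [[5.750, 6.62242], [0.750, 2.500]].
det J = 9.408.

9.408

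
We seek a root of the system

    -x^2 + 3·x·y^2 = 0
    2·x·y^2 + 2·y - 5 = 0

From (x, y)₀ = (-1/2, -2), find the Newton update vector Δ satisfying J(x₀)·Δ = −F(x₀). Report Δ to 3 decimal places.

At (-1/2, -2): F = (-6.250, -13.000).
Jacobian J = [[-2·x + 3·y^2, 6·x·y], [2·y^2, 4·x·y + 2]].
At the point, J = [[13.000, 6.000], [8.000, 6.000]] (det J = 30.000).
Solving J·Δ = −F gives Δ = (-1.350, 3.967).

(-1.350, 3.967)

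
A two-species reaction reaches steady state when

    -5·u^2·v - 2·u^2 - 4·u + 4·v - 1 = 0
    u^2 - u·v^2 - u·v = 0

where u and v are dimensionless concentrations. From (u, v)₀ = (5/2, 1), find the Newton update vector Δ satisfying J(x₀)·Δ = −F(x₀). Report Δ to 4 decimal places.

(-1.1080, -0.2766)

At (5/2, 1): F = (-50.7500, 1.2500).
Jacobian J = [[-10·u·v - 4·u - 4, -5·u^2 + 4], [2·u - v^2 - v, -2·u·v - u]].
At the point, J = [[-39.0000, -27.2500], [3.0000, -7.5000]] (det J = 374.2500).
Solving J·Δ = −F gives Δ = (-1.1080, -0.2766).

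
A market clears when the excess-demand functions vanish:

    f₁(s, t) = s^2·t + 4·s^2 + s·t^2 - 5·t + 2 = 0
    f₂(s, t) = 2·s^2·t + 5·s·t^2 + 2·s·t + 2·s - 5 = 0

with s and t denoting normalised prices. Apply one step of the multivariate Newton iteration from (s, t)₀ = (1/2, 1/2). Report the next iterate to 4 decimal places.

(0.6974, 0.8971)

At (1/2, 1/2): F = (0.7500, -2.6250).
Jacobian J = [[2·s·t + 8·s + t^2, s^2 + 2·s·t - 5], [4·s·t + 5·t^2 + 2·t + 2, 2·s^2 + 10·s·t + 2·s]].
At the point, J = [[4.7500, -4.2500], [5.2500, 4.0000]] (det J = 41.3125).
Solving J·Δ = −F gives Δ = (0.1974, 0.3971).
Then the next iterate is (s, t)₁ = (0.6974, 0.8971).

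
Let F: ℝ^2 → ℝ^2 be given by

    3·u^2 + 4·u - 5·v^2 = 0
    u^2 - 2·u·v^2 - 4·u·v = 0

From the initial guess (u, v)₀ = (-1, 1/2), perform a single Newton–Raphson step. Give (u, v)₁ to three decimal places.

(-0.884, 0.004)

At (-1, 1/2): F = (-2.250, 3.500).
Jacobian J = [[6·u + 4, -10·v], [2·u - 2·v^2 - 4·v, -4·u·v - 4·u]].
At the point, J = [[-2.000, -5.000], [-4.500, 6.000]] (det J = -34.500).
Solving J·Δ = −F gives Δ = (0.116, -0.496).
Then the next iterate is (u, v)₁ = (-0.884, 0.004).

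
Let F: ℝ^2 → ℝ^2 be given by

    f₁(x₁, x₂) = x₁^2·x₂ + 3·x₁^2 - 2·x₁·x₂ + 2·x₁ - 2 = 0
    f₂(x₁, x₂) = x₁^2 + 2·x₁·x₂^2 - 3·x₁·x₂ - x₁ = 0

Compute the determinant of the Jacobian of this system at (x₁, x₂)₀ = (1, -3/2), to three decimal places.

J = [[2·x₁·x₂ + 6·x₁ - 2·x₂ + 2, x₁^2 - 2·x₁], [2·x₁ + 2·x₂^2 - 3·x₂ - 1, 4·x₁·x₂ - 3·x₁]].
At the point, J = [[8.000, -1.000], [10.000, -9.000]].
det J = -62.000.

-62.000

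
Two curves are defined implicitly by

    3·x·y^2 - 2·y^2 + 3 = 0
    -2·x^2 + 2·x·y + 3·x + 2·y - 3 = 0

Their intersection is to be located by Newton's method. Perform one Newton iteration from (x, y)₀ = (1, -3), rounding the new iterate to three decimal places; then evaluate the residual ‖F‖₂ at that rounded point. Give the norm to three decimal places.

9.581

At (1, -3): F = (12.000, -14.000).
Jacobian J = [[3·y^2, 6·x·y - 4·y], [-4·x + 2·y + 3, 2·x + 2]].
At the point, J = [[27.000, -6.000], [-7.000, 4.000]] (det J = 66.000).
Solving J·Δ = −F gives Δ = (0.545, 4.455).
Then the next iterate is (x, y)₁ = (1.545, 1.455).
Re-evaluating at (1.545, 1.455): F = (8.57836, 4.26690), so ‖F‖₂ = 9.581.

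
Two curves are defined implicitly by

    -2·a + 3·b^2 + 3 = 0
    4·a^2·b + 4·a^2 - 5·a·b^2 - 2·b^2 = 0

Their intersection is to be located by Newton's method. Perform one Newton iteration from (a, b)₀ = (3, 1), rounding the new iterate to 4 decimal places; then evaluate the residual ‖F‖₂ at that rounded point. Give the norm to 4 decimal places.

15.5540

At (3, 1): F = (0.0000, 55.0000).
Jacobian J = [[-2, 6·b], [8·a·b + 8·a - 5·b^2, 4·a^2 - 10·a·b - 4·b]].
At the point, J = [[-2.0000, 6.0000], [43.0000, 2.0000]] (det J = -262.0000).
Solving J·Δ = −F gives Δ = (-1.2595, -0.4198).
Then the next iterate is (a, b)₁ = (1.7405, 0.5802).
Re-evaluating at (1.7405, 0.5802): F = (0.528896, 15.545049), so ‖F‖₂ = 15.5540.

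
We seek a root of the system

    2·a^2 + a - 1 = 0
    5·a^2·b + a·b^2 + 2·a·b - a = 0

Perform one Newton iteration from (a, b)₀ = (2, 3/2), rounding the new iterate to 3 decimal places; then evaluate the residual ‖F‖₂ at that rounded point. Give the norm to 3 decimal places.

At (2, 3/2): F = (9.000, 38.500).
Jacobian J = [[4·a + 1, 0], [10·a·b + b^2 + 2·b - 1, 5·a^2 + 2·a·b + 2·a]].
At the point, J = [[9.000, 0.000], [34.250, 30.000]] (det J = 270.000).
Solving J·Δ = −F gives Δ = (-1.000, -0.142).
Then the next iterate is (a, b)₁ = (1.000, 1.358).
Re-evaluating at (1.000, 1.358): F = (2.000, 10.35016), so ‖F‖₂ = 10.542.

10.542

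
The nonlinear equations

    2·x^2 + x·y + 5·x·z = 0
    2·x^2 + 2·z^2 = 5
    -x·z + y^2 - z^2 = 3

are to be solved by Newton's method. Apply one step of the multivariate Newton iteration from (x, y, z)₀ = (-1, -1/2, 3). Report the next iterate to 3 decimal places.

At (-1, -1/2, 3): F = (-12.500, 15.000, -8.750).
Jacobian J = [[4·x + y + 5·z, x, 5·x], [4·x, 0, 4·z], [-z, 2·y, -x - 2·z]].
At the point, J = [[10.500, -1.000, -5.000], [-4.000, 0.000, 12.000], [-3.000, -1.000, -5.000]] (det J = 162.000).
Solving J·Δ = −F gives Δ = (0.278, -3.796, -1.157).
Then the next iterate is (x, y, z)₁ = (-0.722, -4.296, 1.843).

(-0.722, -4.296, 1.843)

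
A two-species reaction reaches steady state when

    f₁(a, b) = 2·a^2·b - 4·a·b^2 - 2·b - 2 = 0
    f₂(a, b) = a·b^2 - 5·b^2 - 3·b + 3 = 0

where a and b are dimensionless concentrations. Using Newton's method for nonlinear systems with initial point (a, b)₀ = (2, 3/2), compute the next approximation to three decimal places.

At (2, 3/2): F = (-11.000, -8.250).
Jacobian J = [[4·a·b - 4·b^2, 2·a^2 - 8·a·b - 2], [b^2, 2·a·b - 10·b - 3]].
At the point, J = [[3.000, -18.000], [2.250, -12.000]] (det J = 4.500).
Solving J·Δ = −F gives Δ = (3.667, 0.000).
Then the next iterate is (a, b)₁ = (5.667, 1.500).

(5.667, 1.500)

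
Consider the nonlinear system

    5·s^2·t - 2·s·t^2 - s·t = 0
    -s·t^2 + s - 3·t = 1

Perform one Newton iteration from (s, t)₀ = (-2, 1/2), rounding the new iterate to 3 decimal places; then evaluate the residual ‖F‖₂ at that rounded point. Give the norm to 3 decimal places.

1394.338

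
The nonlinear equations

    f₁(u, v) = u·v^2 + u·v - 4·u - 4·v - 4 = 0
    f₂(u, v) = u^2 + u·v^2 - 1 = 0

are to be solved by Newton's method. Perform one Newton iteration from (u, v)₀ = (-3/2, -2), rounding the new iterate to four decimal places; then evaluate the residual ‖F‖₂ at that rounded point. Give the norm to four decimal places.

At (-3/2, -2): F = (7.0000, -4.7500).
Jacobian J = [[v^2 + v - 4, 2·u·v + u - 4], [2·u + v^2, 2·u·v]].
At the point, J = [[-2.0000, 0.5000], [1.0000, 6.0000]] (det J = -12.5000).
Solving J·Δ = −F gives Δ = (3.5500, 0.2000).
Then the next iterate is (u, v)₁ = (2.0500, -1.8000).
Re-evaluating at (2.0500, -1.8000): F = (-2.0480, 9.8445), so ‖F‖₂ = 10.0553.

10.0553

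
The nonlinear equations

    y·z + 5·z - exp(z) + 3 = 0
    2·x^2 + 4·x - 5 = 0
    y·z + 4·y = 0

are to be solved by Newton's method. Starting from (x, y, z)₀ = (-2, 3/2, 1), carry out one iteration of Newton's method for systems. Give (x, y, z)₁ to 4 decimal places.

At (-2, 3/2, 1): F = (6.781718, -5.0000, 7.5000).
Jacobian J = [[0, z, y - exp(z) + 5], [4·x + 4, 0, 0], [0, z + 4, y]].
At the point, J = [[0.0000, 1.0000, 3.781718], [-4.0000, 0.0000, 0.0000], [0.0000, 5.0000, 1.5000]] (det J = -69.634363).
Solving J·Δ = −F gives Δ = (-1.2500, -1.0449, -1.5170).
Then the next iterate is (x, y, z)₁ = (-3.2500, 0.4551, -0.5170).

(-3.2500, 0.4551, -0.5170)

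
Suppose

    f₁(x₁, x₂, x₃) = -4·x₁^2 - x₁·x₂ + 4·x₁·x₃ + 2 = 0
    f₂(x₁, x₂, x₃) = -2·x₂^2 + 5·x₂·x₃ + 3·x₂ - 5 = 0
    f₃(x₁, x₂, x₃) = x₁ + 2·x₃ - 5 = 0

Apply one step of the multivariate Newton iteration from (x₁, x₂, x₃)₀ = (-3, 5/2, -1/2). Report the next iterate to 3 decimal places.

(-0.370, 4.980, 2.685)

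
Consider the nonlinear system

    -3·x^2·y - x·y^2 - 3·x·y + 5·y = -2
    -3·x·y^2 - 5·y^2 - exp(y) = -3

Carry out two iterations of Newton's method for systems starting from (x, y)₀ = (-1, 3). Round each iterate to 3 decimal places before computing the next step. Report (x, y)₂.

At (-1, 3): F = (26.000, -35.08554).
Jacobian J = [[-6·x·y - y^2 - 3·y, -3·x^2 - 2·x·y - 3·x + 5], [-3·y^2, -6·x·y - 10·y - exp(y)]].
At the point, J = [[0.000, 11.000], [-27.000, -32.08554]] (det J = 297.000).
Solving J·Δ = −F gives Δ = (1.509, -2.364).
Then the next iterate is (x, y)₁ = (0.509, 0.636).
Round to (0.509, 0.636) and repeat: F = (3.50861, -1.52906), J = [[-4.25484, 2.04831], [-1.21349, -10.19125]].
Δ = (0.712, -0.235), so (x, y)₂ = (1.221, 0.401).

(1.221, 0.401)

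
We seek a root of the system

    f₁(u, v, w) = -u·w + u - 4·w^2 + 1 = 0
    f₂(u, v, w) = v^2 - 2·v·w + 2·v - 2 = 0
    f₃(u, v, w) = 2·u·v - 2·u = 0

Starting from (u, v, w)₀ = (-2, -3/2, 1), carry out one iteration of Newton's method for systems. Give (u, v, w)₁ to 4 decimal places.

At (-2, -3/2, 1): F = (-3.0000, 0.2500, 10.0000).
Jacobian J = [[-w + 1, 0, -u - 8·w], [0, 2·v - 2·w + 2, -2·v], [2·v - 2, 2·u, 0]].
At the point, J = [[0.0000, 0.0000, -6.0000], [0.0000, -3.0000, 3.0000], [-5.0000, -4.0000, 0.0000]] (det J = 90.0000).
Solving J·Δ = −F gives Δ = (2.3333, -0.4167, -0.5000).
Then the next iterate is (u, v, w)₁ = (0.3333, -1.9167, 0.5000).

(0.3333, -1.9167, 0.5000)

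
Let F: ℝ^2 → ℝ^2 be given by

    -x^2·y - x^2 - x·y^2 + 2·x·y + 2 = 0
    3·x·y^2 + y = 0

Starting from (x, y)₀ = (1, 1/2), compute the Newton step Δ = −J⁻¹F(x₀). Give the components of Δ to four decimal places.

(0.5556, -0.4167)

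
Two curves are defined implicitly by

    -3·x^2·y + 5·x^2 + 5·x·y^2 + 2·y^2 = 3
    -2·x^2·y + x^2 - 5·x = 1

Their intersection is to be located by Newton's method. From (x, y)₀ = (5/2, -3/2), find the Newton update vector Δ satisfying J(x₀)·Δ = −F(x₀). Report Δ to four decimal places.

At (5/2, -3/2): F = (89.0000, 11.5000).
Jacobian J = [[-6·x·y + 10·x + 5·y^2, -3·x^2 + 10·x·y + 4·y], [-4·x·y + 2·x - 5, -2·x^2]].
At the point, J = [[58.7500, -62.2500], [15.0000, -12.5000]] (det J = 199.3750).
Solving J·Δ = −F gives Δ = (1.9893, 3.3072).

(1.9893, 3.3072)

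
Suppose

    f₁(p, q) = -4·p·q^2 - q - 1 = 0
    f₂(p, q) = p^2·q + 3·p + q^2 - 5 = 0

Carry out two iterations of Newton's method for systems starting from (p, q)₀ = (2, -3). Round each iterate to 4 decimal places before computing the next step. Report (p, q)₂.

At (2, -3): F = (-70.0000, -2.0000).
Jacobian J = [[-4·q^2, -8·p·q - 1], [2·p·q + 3, p^2 + 2·q]].
At the point, J = [[-36.0000, 47.0000], [-9.0000, -2.0000]] (det J = 495.0000).
Solving J·Δ = −F gives Δ = (-0.4727, 1.1273).
Then the next iterate is (p, q)₁ = (1.5273, -1.8727).
Round to (1.5273, -1.8727) and repeat: F = (-20.552297, -1.279440), J = [[-14.028021, 21.881398], [-2.720349, -1.412755]].
Δ = (-0.7188, 0.4784), so (p, q)₂ = (0.8085, -1.3943).

(0.8085, -1.3943)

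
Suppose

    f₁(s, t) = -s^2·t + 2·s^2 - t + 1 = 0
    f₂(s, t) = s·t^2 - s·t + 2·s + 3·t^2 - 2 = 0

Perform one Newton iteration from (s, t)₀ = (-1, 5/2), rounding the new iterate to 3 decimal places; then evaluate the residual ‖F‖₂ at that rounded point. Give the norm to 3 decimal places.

2.000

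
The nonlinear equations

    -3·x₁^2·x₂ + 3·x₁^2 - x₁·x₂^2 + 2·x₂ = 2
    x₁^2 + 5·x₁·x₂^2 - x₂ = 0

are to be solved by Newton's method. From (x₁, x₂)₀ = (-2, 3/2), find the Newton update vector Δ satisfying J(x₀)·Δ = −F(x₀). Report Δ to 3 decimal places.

At (-2, 3/2): F = (-0.500, -20.000).
Jacobian J = [[-6·x₁·x₂ + 6·x₁ - x₂^2, -3·x₁^2 - 2·x₁·x₂ + 2], [2·x₁ + 5·x₂^2, 10·x₁·x₂ - 1]].
At the point, J = [[3.750, -4.000], [7.250, -31.000]] (det J = -87.250).
Solving J·Δ = −F gives Δ = (-0.739, -0.818).

(-0.739, -0.818)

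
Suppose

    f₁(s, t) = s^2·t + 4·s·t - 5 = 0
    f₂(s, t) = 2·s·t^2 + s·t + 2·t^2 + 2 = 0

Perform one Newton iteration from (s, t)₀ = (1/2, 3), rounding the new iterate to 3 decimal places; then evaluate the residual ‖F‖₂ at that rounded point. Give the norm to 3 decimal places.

7.465

At (1/2, 3): F = (1.750, 30.500).
Jacobian J = [[2·s·t + 4·t, s^2 + 4·s], [2·t^2 + t, 4·s·t + s + 4·t]].
At the point, J = [[15.000, 2.250], [21.000, 18.500]] (det J = 230.250).
Solving J·Δ = −F gives Δ = (0.157, -1.827).
Then the next iterate is (s, t)₁ = (0.657, 1.173).
Re-evaluating at (0.657, 1.173): F = (-1.41103, 7.33049), so ‖F‖₂ = 7.465.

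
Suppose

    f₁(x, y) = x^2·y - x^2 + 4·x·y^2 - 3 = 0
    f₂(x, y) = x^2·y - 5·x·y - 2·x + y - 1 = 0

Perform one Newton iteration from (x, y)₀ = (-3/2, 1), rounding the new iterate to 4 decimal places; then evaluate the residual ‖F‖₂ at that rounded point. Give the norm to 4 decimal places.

At (-3/2, 1): F = (-9.0000, 12.7500).
Jacobian J = [[2·x·y - 2·x + 4·y^2, x^2 + 8·x·y], [2·x·y - 5·y - 2, x^2 - 5·x + 1]].
At the point, J = [[4.0000, -9.7500], [-10.0000, 10.7500]] (det J = -54.5000).
Solving J·Δ = −F gives Δ = (0.5057, -0.7156).
Then the next iterate is (x, y)₁ = (-0.9943, 0.2844).
Re-evaluating at (-0.9943, 0.2844): F = (-4.029155, 2.968062), so ‖F‖₂ = 5.0043.

5.0043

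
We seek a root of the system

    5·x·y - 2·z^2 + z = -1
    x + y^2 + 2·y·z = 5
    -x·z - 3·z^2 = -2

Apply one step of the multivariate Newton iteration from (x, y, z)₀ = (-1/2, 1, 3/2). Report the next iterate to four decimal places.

At (-1/2, 1, 3/2): F = (-4.5000, -1.5000, -4.0000).
Jacobian J = [[5·y, 5·x, -4·z + 1], [1, 2·y + 2·z, 2·y], [-z, 0, -x - 6·z]].
At the point, J = [[5.0000, -2.5000, -5.0000], [1.0000, 5.0000, 2.0000], [-1.5000, 0.0000, -8.5000]] (det J = -263.7500).
Solving J·Δ = −F gives Δ = (0.5427, 0.4180, -0.5664).
Then the next iterate is (x, y, z)₁ = (0.0427, 1.4180, 0.9336).

(0.0427, 1.4180, 0.9336)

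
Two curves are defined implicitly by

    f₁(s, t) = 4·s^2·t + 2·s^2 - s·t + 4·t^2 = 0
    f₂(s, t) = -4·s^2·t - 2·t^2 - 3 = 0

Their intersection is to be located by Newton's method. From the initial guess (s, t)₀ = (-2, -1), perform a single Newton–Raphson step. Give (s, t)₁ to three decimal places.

At (-2, -1): F = (-6.000, 11.000).
Jacobian J = [[8·s·t + 4·s - t, 4·s^2 - s + 8·t], [-8·s·t, -4·s^2 - 4·t]].
At the point, J = [[9.000, 10.000], [-16.000, -12.000]] (det J = 52.000).
Solving J·Δ = −F gives Δ = (0.731, -0.058).
Then the next iterate is (s, t)₁ = (-1.269, -1.058).

(-1.269, -1.058)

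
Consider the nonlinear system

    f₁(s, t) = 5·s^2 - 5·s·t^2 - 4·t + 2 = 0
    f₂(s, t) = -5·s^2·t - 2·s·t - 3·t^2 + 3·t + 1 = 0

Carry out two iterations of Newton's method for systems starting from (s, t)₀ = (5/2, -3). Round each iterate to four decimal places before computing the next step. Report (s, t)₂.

At (5/2, -3): F = (-67.2500, 73.7500).
Jacobian J = [[10·s - 5·t^2, -10·s·t - 4], [-10·s·t - 2·t, -5·s^2 - 2·s - 6·t + 3]].
At the point, J = [[-20.0000, 71.0000], [81.0000, -15.2500]] (det J = -5446.0000).
Solving J·Δ = −F gives Δ = (-0.7732, 0.7294).
Then the next iterate is (s, t)₁ = (1.7268, -2.2706).
Round to (1.7268, -2.2706) and repeat: F = (-18.522070, 20.415881), J = [[-8.510122, 35.208721], [43.749921, -1.739191]].
Δ = (-0.4501, 0.4173), so (s, t)₂ = (1.2767, -1.8533).

(1.2767, -1.8533)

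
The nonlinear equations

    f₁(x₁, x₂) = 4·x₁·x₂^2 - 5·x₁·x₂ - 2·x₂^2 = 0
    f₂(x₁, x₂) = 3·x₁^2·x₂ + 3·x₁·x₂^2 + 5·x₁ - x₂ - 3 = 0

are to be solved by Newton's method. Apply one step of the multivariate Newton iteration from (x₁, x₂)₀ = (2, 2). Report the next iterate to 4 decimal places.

(0.3462, 2.4231)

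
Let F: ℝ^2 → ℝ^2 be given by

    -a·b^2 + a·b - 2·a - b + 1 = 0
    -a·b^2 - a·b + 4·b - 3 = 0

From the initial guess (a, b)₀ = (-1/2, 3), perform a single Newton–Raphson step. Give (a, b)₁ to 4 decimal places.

At (-1/2, 3): F = (2.0000, 15.0000).
Jacobian J = [[-b^2 + b - 2, -2·a·b + a - 1], [-b^2 - b, -2·a·b - a + 4]].
At the point, J = [[-8.0000, 1.5000], [-12.0000, 7.5000]] (det J = -42.0000).
Solving J·Δ = −F gives Δ = (-0.1786, -2.2857).
Then the next iterate is (a, b)₁ = (-0.6786, 0.7143).

(-0.6786, 0.7143)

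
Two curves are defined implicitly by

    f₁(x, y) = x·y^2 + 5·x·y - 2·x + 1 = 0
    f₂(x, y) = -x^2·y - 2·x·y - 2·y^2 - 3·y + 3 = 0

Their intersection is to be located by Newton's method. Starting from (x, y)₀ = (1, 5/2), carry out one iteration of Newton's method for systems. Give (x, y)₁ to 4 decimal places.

(0.7679, 1.1138)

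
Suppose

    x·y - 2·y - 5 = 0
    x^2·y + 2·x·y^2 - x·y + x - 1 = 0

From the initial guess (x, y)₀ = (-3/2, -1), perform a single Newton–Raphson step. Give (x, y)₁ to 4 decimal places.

(1.6864, -2.3390)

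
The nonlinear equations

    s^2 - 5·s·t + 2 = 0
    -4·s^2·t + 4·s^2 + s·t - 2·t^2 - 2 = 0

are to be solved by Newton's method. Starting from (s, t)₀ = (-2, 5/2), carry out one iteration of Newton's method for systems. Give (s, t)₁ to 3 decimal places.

(0.198, 3.027)

At (-2, 5/2): F = (31.000, -43.500).
Jacobian J = [[2·s - 5·t, -5·s], [-8·s·t + 8·s + t, -4·s^2 + s - 4·t]].
At the point, J = [[-16.500, 10.000], [26.500, -28.000]] (det J = 197.000).
Solving J·Δ = −F gives Δ = (2.198, 0.527).
Then the next iterate is (s, t)₁ = (0.198, 3.027).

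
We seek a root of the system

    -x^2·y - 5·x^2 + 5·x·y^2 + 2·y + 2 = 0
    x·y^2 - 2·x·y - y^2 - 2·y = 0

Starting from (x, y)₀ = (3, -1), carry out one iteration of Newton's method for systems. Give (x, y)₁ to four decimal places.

(1.1652, -0.6254)

At (3, -1): F = (-21.0000, 10.0000).
Jacobian J = [[-2·x·y - 10·x + 5·y^2, -x^2 + 10·x·y + 2], [y^2 - 2·y, 2·x·y - 2·x - 2·y - 2]].
At the point, J = [[-19.0000, -37.0000], [3.0000, -12.0000]] (det J = 339.0000).
Solving J·Δ = −F gives Δ = (-1.8348, 0.3746).
Then the next iterate is (x, y)₁ = (1.1652, -0.6254).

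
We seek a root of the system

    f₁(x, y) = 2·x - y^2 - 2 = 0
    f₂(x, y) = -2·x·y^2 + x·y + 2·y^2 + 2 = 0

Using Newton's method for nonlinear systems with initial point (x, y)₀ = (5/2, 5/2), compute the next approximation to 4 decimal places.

At (5/2, 5/2): F = (-3.2500, -10.5000).
Jacobian J = [[2, -2·y], [-2·y^2 + y, -4·x·y + x + 4·y]].
At the point, J = [[2.0000, -5.0000], [-10.0000, -12.5000]] (det J = -75.0000).
Solving J·Δ = −F gives Δ = (-0.1583, -0.7133).
Then the next iterate is (x, y)₁ = (2.3417, 1.7867).

(2.3417, 1.7867)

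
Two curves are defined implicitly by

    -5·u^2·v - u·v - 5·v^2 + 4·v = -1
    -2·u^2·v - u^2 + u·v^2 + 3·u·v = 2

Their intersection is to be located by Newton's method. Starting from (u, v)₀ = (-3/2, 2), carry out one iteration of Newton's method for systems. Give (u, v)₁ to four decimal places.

At (-3/2, 2): F = (-30.5000, -28.2500).
Jacobian J = [[-10·u·v - v, -5·u^2 - u - 10·v + 4], [-4·u·v - 2·u + v^2 + 3·v, -2·u^2 + 2·u·v + 3·u]].
At the point, J = [[28.0000, -25.7500], [25.0000, -15.0000]] (det J = 223.7500).
Solving J·Δ = −F gives Δ = (1.2064, 0.1274).
Then the next iterate is (u, v)₁ = (-0.2936, 2.1274).

(-0.2936, 2.1274)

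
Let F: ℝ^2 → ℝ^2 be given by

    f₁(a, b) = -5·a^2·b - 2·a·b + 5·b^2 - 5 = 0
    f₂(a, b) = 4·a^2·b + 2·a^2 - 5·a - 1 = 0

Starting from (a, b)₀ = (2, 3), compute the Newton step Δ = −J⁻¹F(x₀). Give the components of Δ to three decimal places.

(-0.574, -0.982)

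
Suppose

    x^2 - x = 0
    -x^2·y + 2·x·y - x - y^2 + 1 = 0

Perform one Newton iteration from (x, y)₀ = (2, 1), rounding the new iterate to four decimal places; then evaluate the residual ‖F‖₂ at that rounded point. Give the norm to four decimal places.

At (2, 1): F = (2.0000, -2.0000).
Jacobian J = [[2·x - 1, 0], [-2·x·y + 2·y - 1, -x^2 + 2·x - 2·y]].
At the point, J = [[3.0000, 0.0000], [-3.0000, -2.0000]] (det J = -6.0000).
Solving J·Δ = −F gives Δ = (-0.6667, 0.0000).
Then the next iterate is (x, y)₁ = (1.3333, 1.0000).
Re-evaluating at (1.3333, 1.0000): F = (0.444389, -0.444389), so ‖F‖₂ = 0.6285.

0.6285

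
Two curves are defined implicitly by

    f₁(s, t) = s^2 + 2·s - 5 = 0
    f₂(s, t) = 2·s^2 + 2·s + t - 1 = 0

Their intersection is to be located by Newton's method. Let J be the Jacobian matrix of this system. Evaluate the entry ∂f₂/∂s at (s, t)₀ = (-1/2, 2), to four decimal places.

∂f₂/∂s = 4·s + 2.
At (-1/2, 2) this is 0.0000.

0.0000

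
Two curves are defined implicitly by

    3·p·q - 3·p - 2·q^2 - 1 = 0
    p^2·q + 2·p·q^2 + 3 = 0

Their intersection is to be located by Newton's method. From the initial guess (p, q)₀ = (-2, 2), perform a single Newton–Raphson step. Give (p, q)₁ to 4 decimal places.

(1.0556, 1.5833)

At (-2, 2): F = (-15.0000, -5.0000).
Jacobian J = [[3·q - 3, 3·p - 4·q], [2·p·q + 2·q^2, p^2 + 4·p·q]].
At the point, J = [[3.0000, -14.0000], [0.0000, -12.0000]] (det J = -36.0000).
Solving J·Δ = −F gives Δ = (3.0556, -0.4167).
Then the next iterate is (p, q)₁ = (1.0556, 1.5833).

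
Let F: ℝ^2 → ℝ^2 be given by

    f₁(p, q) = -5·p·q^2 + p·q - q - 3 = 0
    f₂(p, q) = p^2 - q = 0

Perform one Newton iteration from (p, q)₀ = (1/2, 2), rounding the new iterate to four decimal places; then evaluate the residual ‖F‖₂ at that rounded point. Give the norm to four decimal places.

At (1/2, 2): F = (-14.0000, -1.7500).
Jacobian J = [[-5·q^2 + q, -10·p·q + p - 1], [2·p, -1]].
At the point, J = [[-18.0000, -10.5000], [1.0000, -1.0000]] (det J = 28.5000).
Solving J·Δ = −F gives Δ = (0.1535, -1.5965).
Then the next iterate is (p, q)₁ = (0.6535, 0.4035).
Re-evaluating at (0.6535, 0.4035): F = (-3.671802, 0.023562), so ‖F‖₂ = 3.6719.

3.6719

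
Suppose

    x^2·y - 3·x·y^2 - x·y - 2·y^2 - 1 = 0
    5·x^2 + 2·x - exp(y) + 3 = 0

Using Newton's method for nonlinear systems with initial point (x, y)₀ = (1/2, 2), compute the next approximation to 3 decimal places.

(0.054, 1.288)

At (1/2, 2): F = (-15.500, -2.13906).
Jacobian J = [[2·x·y - 3·y^2 - y, x^2 - 6·x·y - x - 4·y], [10·x + 2, -exp(y)]].
At the point, J = [[-12.000, -14.250], [7.000, -7.38906]] (det J = 188.41867).
Solving J·Δ = −F gives Δ = (-0.446, -0.712).
Then the next iterate is (x, y)₁ = (0.054, 1.288).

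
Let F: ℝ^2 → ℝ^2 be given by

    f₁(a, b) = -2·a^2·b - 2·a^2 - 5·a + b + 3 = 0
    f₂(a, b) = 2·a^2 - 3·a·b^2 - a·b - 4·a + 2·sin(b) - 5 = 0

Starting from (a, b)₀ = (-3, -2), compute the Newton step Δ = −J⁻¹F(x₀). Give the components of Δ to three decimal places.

At (-3, -2): F = (34.000, 53.18141).
Jacobian J = [[-4·a·b - 4·a - 5, -2·a^2 + 1], [4·a - 3·b^2 - b - 4, -6·a·b - a + 2·cos(b)]].
At the point, J = [[-17.000, -17.000], [-26.000, -33.83229]] (det J = 133.14899).
Solving J·Δ = −F gives Δ = (1.849, 0.151).

(1.849, 0.151)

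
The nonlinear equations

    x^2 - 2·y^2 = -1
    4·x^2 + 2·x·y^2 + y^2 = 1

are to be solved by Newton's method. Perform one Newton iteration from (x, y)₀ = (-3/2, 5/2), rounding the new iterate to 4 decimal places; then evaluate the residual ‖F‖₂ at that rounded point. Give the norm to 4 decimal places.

At (-3/2, 5/2): F = (-9.2500, -4.5000).
Jacobian J = [[2·x, -4·y], [8·x + 2·y^2, 4·x·y + 2·y]].
At the point, J = [[-3.0000, -10.0000], [0.5000, -10.0000]] (det J = 35.0000).
Solving J·Δ = −F gives Δ = (-1.3571, -0.5179).
Then the next iterate is (x, y)₁ = (-2.8571, 1.9821).
Re-evaluating at (-2.8571, 1.9821): F = (1.305580, 13.131308), so ‖F‖₂ = 13.1961.

13.1961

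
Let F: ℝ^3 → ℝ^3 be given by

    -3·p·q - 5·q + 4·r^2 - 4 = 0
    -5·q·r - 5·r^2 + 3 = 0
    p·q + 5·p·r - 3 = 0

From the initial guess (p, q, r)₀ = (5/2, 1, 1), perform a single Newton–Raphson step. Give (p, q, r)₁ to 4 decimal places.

At (5/2, 1, 1): F = (-12.5000, -7.0000, 12.0000).
Jacobian J = [[-3·q, -3·p - 5, 8·r], [0, -5·r, -5·q - 10·r], [q + 5·r, p, 5·p]].
At the point, J = [[-3.0000, -12.5000, 8.0000], [0.0000, -5.0000, -15.0000], [6.0000, 2.5000, 12.5000]] (det J = 1440.0000).
Solving J·Δ = −F gives Δ = (-1.2561, -0.8219, -0.1927).
Then the next iterate is (p, q, r)₁ = (1.2439, 0.1781, 0.8073).

(1.2439, 0.1781, 0.8073)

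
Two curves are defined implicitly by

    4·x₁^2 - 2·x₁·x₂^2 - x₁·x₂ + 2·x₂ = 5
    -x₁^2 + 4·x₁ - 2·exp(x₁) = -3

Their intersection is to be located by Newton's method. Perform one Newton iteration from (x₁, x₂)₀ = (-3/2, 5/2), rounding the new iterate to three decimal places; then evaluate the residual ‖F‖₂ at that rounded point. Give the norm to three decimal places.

7.480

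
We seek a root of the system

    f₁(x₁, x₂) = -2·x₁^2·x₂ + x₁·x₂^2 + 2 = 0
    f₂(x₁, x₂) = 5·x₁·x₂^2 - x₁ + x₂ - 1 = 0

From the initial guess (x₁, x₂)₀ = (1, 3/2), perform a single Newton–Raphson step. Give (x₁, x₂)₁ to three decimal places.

(1.132, 0.744)

At (1, 3/2): F = (1.250, 10.750).
Jacobian J = [[-4·x₁·x₂ + x₂^2, -2·x₁^2 + 2·x₁·x₂], [5·x₂^2 - 1, 10·x₁·x₂ + 1]].
At the point, J = [[-3.750, 1.000], [10.250, 16.000]] (det J = -70.250).
Solving J·Δ = −F gives Δ = (0.132, -0.756).
Then the next iterate is (x₁, x₂)₁ = (1.132, 0.744).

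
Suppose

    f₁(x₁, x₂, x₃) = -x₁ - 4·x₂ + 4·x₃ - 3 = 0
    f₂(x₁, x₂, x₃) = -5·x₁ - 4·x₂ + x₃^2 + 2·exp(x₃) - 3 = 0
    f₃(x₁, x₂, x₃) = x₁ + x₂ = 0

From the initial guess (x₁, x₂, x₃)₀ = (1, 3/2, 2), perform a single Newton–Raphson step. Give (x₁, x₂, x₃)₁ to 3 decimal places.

(-0.510, 0.510, 1.133)

At (1, 3/2, 2): F = (-2.000, 4.77811, 2.500).
Jacobian J = [[-1, -4, 4], [-5, -4, 2·x₃ + 2·exp(x₃)], [1, 1, 0]].
At the point, J = [[-1.000, -4.000, 4.000], [-5.000, -4.000, 18.77811], [1.000, 1.000, 0.000]] (det J = -60.33434).
Solving J·Δ = −F gives Δ = (-1.510, -0.990, -0.867).
Then the next iterate is (x₁, x₂, x₃)₁ = (-0.510, 0.510, 1.133).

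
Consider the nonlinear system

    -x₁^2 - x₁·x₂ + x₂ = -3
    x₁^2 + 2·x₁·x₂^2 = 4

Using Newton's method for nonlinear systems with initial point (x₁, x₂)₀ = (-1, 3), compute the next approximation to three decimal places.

At (-1, 3): F = (8.000, -21.000).
Jacobian J = [[-2·x₁ - x₂, -x₁ + 1], [2·x₁ + 2·x₂^2, 4·x₁·x₂]].
At the point, J = [[-1.000, 2.000], [16.000, -12.000]] (det J = -20.000).
Solving J·Δ = −F gives Δ = (-2.700, -5.350).
Then the next iterate is (x₁, x₂)₁ = (-3.700, -2.350).

(-3.700, -2.350)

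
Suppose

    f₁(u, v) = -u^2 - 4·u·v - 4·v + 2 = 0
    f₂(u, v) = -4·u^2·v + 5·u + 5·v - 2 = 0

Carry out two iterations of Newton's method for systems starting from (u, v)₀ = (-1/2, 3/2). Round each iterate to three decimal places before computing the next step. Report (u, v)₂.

At (-1/2, 3/2): F = (-1.250, 1.500).
Jacobian J = [[-2·u - 4·v, -4·u - 4], [-8·u·v + 5, -4·u^2 + 5]].
At the point, J = [[-5.000, -2.000], [11.000, 4.000]] (det J = 2.000).
Solving J·Δ = −F gives Δ = (1.000, -3.125).
Then the next iterate is (u, v)₁ = (0.500, -1.625).
Round to (0.500, -1.625) and repeat: F = (11.500, -6.000), J = [[5.500, -6.000], [11.500, 4.000]].
Δ = (-0.110, 1.816), so (u, v)₂ = (0.390, 0.191).

(0.390, 0.191)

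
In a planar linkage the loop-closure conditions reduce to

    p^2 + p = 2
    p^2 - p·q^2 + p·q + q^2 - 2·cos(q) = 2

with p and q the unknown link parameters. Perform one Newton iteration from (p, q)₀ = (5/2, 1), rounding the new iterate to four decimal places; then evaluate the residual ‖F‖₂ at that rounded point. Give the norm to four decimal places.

2.6407

At (5/2, 1): F = (6.7500, 4.169395).
Jacobian J = [[2·p + 1, 0], [2·p - q^2 + q, -2·p·q + p + 2·q + 2·sin(q)]].
At the point, J = [[6.0000, 0.0000], [5.0000, 1.182942]] (det J = 7.097652).
Solving J·Δ = −F gives Δ = (-1.1250, 1.2305).
Then the next iterate is (p, q)₁ = (1.3750, 2.2305).
Re-evaluating at (1.3750, 2.2305): F = (1.265625, 2.317654), so ‖F‖₂ = 2.6407.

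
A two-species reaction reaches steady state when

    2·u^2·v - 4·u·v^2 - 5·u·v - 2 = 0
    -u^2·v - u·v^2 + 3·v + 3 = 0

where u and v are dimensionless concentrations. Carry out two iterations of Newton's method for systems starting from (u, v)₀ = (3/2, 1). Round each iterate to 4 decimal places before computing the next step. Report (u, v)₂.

At (3/2, 1): F = (-11.0000, 2.2500).
Jacobian J = [[4·u·v - 4·v^2 - 5·v, 2·u^2 - 8·u·v - 5·u], [-2·u·v - v^2, -u^2 - 2·u·v + 3]].
At the point, J = [[-3.0000, -15.0000], [-4.0000, -2.2500]] (det J = -53.2500).
Solving J·Δ = −F gives Δ = (1.0986, -0.9531).
Then the next iterate is (u, v)₁ = (2.5986, 0.0469).
Round to (2.5986, 0.0469) and repeat: F = (-1.998830, 2.818281), J = [[0.244199, -0.462551], [-0.245948, -3.996471]].
Δ = (8.5270, 0.1804), so (u, v)₂ = (11.1256, 0.2273).

(11.1256, 0.2273)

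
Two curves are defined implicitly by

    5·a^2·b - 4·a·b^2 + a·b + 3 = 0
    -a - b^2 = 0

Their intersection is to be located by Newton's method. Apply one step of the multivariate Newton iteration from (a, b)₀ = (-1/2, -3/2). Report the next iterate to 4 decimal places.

At (-1/2, -3/2): F = (6.3750, -1.7500).
Jacobian J = [[10·a·b - 4·b^2 + b, 5·a^2 - 8·a·b + a], [-1, -2·b]].
At the point, J = [[-3.0000, -5.2500], [-1.0000, 3.0000]] (det J = -14.2500).
Solving J·Δ = −F gives Δ = (0.6974, 0.8158).
Then the next iterate is (a, b)₁ = (0.1974, -0.6842).

(0.1974, -0.6842)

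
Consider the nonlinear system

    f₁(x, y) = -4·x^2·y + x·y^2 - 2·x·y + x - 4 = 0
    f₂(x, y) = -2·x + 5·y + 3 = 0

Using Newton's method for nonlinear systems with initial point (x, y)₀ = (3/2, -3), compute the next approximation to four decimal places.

At (3/2, -3): F = (47.0000, -15.0000).
Jacobian J = [[-8·x·y + y^2 - 2·y + 1, -4·x^2 + 2·x·y - 2·x], [-2, 5]].
At the point, J = [[52.0000, -21.0000], [-2.0000, 5.0000]] (det J = 218.0000).
Solving J·Δ = −F gives Δ = (0.3670, 3.1468).
Then the next iterate is (x, y)₁ = (1.8670, 0.1468).

(1.8670, 0.1468)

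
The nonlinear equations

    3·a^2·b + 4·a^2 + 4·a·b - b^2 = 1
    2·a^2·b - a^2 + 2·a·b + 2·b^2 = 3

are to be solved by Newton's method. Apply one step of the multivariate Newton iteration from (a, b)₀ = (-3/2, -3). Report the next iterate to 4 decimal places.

(-1.6624, -2.4463)

At (-3/2, -3): F = (-3.2500, 8.2500).
Jacobian J = [[6·a·b + 8·a + 4·b, 3·a^2 + 4·a - 2·b], [4·a·b - 2·a + 2·b, 2·a^2 + 2·a + 4·b]].
At the point, J = [[3.0000, 6.7500], [15.0000, -10.5000]] (det J = -132.7500).
Solving J·Δ = −F gives Δ = (-0.1624, 0.5537).
Then the next iterate is (a, b)₁ = (-1.6624, -2.4463).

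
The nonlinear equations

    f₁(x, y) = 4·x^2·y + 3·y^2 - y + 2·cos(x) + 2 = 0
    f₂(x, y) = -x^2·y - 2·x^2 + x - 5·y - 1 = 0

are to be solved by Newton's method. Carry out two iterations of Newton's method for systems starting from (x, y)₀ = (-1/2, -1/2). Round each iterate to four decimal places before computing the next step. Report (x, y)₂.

At (-1/2, -1/2): F = (4.505165, 0.6250).
Jacobian J = [[8·x·y - 2·sin(x), 4·x^2 + 6·y - 1], [-2·x·y - 4·x + 1, -x^2 - 5]].
At the point, J = [[2.958851, -3.0000], [2.5000, -5.2500]] (det J = -8.033968).
Solving J·Δ = −F gives Δ = (-2.7106, -1.1717).
Then the next iterate is (x, y)₁ = (-3.2106, -1.6717).
Round to (-3.2106, -1.6717) and repeat: F = (-58.867013, 0.763799), J = [[42.799375, 30.201609], [3.108080, -15.307952]].
Δ = (1.1723, 0.2879), so (x, y)₂ = (-2.0383, -1.3838).

(-2.0383, -1.3838)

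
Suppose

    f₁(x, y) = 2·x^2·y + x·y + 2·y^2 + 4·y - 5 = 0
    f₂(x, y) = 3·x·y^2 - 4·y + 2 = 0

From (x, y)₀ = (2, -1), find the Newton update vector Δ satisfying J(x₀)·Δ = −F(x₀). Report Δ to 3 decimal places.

At (2, -1): F = (-17.000, 12.000).
Jacobian J = [[4·x·y + y, 2·x^2 + x + 4·y + 4], [3·y^2, 6·x·y - 4]].
At the point, J = [[-9.000, 10.000], [3.000, -16.000]] (det J = 114.000).
Solving J·Δ = −F gives Δ = (-1.333, 0.500).

(-1.333, 0.500)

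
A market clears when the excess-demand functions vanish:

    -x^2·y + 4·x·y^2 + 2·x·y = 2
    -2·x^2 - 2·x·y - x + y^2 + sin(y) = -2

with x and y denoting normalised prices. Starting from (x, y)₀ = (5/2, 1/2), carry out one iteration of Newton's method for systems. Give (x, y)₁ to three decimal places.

At (5/2, 1/2): F = (-0.125, -14.77057).
Jacobian J = [[-2·x·y + 4·y^2 + 2·y, -x^2 + 8·x·y + 2·x], [-4·x - 2·y - 1, -2·x + 2·y + cos(y)]].
At the point, J = [[-0.500, 8.750], [-12.000, -3.12242]] (det J = 106.56121).
Solving J·Δ = −F gives Δ = (-1.217, -0.055).
Then the next iterate is (x, y)₁ = (1.283, 0.445).

(1.283, 0.445)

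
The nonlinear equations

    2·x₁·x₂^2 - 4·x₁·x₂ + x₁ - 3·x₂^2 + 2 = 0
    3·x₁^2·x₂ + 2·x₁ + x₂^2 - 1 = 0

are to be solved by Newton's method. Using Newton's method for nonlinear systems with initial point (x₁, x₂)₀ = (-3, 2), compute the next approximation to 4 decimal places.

At (-3, 2): F = (-13.0000, 51.0000).
Jacobian J = [[2·x₂^2 - 4·x₂ + 1, 4·x₁·x₂ - 4·x₁ - 6·x₂], [6·x₁·x₂ + 2, 3·x₁^2 + 2·x₂]].
At the point, J = [[1.0000, -24.0000], [-34.0000, 31.0000]] (det J = -785.0000).
Solving J·Δ = −F gives Δ = (1.0459, -0.4981).
Then the next iterate is (x₁, x₂)₁ = (-1.9541, 1.5019).

(-1.9541, 1.5019)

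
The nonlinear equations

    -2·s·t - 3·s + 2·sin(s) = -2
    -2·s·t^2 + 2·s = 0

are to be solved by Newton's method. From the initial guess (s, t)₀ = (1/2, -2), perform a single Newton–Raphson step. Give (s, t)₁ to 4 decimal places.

(-1.6582, -4.4872)

At (1/2, -2): F = (3.458851, -3.0000).
Jacobian J = [[-2·t + 2·cos(s) - 3, -2·s], [-2·t^2 + 2, -4·s·t]].
At the point, J = [[2.755165, -1.0000], [-6.0000, 4.0000]] (det J = 5.020660).
Solving J·Δ = −F gives Δ = (-2.1582, -2.4872).
Then the next iterate is (s, t)₁ = (-1.6582, -4.4872).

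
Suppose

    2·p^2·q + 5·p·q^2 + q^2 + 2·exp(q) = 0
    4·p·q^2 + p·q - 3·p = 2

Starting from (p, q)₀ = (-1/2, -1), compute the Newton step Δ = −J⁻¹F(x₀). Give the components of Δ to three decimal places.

At (-1/2, -1): F = (-1.26424, -2.000).
Jacobian J = [[4·p·q + 5·q^2, 2·p^2 + 10·p·q + 2·q + 2·exp(q)], [4·q^2 + q - 3, 8·p·q + p]].
At the point, J = [[7.000, 4.23576], [0.000, 3.500]] (det J = 24.500).
Solving J·Δ = −F gives Δ = (-0.165, 0.571).

(-0.165, 0.571)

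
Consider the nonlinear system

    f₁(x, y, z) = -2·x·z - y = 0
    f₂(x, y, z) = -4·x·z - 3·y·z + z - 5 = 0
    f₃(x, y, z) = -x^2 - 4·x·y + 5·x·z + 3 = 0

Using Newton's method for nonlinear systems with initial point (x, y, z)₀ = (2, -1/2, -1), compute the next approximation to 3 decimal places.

At (2, -1/2, -1): F = (4.500, 0.500, -7.000).
Jacobian J = [[-2·z, -1, -2·x], [-4·z, -3·z, -4·x - 3·y + 1], [-2·x - 4·y + 5·z, -4·x, 5·x]].
At the point, J = [[2.000, -1.000, -4.000], [4.000, 3.000, -5.500], [-7.000, -8.000, 10.000]] (det J = 17.500).
Solving J·Δ = −F gives Δ = (9.400, -1.386, 6.171).
Then the next iterate is (x, y, z)₁ = (11.400, -1.886, 5.171).

(11.400, -1.886, 5.171)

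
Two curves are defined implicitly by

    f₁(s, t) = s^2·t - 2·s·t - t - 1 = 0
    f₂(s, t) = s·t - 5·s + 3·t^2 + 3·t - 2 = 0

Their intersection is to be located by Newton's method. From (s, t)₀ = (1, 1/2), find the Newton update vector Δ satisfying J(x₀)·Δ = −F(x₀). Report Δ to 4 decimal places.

(-2.5000, -1.0000)

At (1, 1/2): F = (-2.0000, -4.2500).
Jacobian J = [[2·s·t - 2·t, s^2 - 2·s - 1], [t - 5, s + 6·t + 3]].
At the point, J = [[0.0000, -2.0000], [-4.5000, 7.0000]] (det J = -9.0000).
Solving J·Δ = −F gives Δ = (-2.5000, -1.0000).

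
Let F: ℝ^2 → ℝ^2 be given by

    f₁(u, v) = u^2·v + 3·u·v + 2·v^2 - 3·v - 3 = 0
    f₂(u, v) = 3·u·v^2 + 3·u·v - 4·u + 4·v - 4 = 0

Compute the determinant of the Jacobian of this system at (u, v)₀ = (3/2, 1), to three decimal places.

89.500

J = [[2·u·v + 3·v, u^2 + 3·u + 4·v - 3], [3·v^2 + 3·v - 4, 6·u·v + 3·u + 4]].
At the point, J = [[6.000, 7.750], [2.000, 17.500]].
det J = 89.500.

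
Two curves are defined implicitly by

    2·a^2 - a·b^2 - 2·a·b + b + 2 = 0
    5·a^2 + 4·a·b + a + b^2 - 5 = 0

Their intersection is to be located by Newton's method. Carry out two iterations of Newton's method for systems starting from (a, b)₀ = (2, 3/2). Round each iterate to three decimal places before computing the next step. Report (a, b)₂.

At (2, 3/2): F = (1.000, 31.250).
Jacobian J = [[4·a - b^2 - 2·b, -2·a·b - 2·a + 1], [10·a + 4·b + 1, 4·a + 2·b]].
At the point, J = [[2.750, -9.000], [27.000, 11.000]] (det J = 273.250).
Solving J·Δ = −F gives Δ = (-1.070, -0.216).
Then the next iterate is (a, b)₁ = (0.930, 1.284).
Round to (0.930, 1.284) and repeat: F = (1.09231, 6.67964), J = [[-0.49666, -3.24824], [15.436, 6.288]].
Δ = (-0.608, 0.429), so (a, b)₂ = (0.322, 1.713).

(0.322, 1.713)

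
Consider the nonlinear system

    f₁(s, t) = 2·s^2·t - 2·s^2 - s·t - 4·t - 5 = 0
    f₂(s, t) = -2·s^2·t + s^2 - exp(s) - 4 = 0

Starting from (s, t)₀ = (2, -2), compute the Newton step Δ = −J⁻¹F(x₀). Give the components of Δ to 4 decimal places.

At (2, -2): F = (-17.0000, 8.610944).
Jacobian J = [[4·s·t - 4·s - t, 2·s^2 - s - 4], [-4·s·t + 2·s - exp(s), -2·s^2]].
At the point, J = [[-22.0000, 2.0000], [12.610944, -8.0000]] (det J = 150.778112).
Solving J·Δ = −F gives Δ = (-0.7878, -0.1654).

(-0.7878, -0.1654)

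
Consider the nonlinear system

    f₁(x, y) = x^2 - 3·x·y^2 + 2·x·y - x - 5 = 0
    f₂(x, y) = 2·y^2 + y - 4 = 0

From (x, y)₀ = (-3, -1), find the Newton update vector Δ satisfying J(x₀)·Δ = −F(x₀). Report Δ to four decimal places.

At (-3, -1): F = (22.0000, -3.0000).
Jacobian J = [[2·x - 3·y^2 + 2·y - 1, -6·x·y + 2·x], [0, 4·y + 1]].
At the point, J = [[-12.0000, -24.0000], [0.0000, -3.0000]] (det J = 36.0000).
Solving J·Δ = −F gives Δ = (3.8333, -1.0000).

(3.8333, -1.0000)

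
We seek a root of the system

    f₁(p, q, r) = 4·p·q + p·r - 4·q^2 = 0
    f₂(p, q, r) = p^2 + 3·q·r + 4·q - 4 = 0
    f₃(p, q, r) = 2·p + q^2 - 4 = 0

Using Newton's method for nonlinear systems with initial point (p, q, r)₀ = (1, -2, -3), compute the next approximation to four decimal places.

(-14.0000, -9.0000, -1.0000)

At (1, -2, -3): F = (-27.0000, 7.0000, 2.0000).
Jacobian J = [[4·q + r, 4·p - 8·q, p], [2·p, 3·r + 4, 3·q], [2, 2·q, 0]].
At the point, J = [[-11.0000, 20.0000, 1.0000], [2.0000, -5.0000, -6.0000], [2.0000, -4.0000, 0.0000]] (det J = 26.0000).
Solving J·Δ = −F gives Δ = (-15.0000, -7.0000, 2.0000).
Then the next iterate is (p, q, r)₁ = (-14.0000, -9.0000, -1.0000).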